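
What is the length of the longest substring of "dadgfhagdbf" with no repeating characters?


Input: "dadgfhagdbf"
Sliding window (track last position of each char):
  Position 0 ('d'): window [0,0] length 1 -- new best
  Position 1 ('a'): window [0,1] length 2 -- new best
  Position 2 ('d'): repeat (last at 0), move window start to 1
  Position 2 ('d'): window [1,2] length 2
  Position 3 ('g'): window [1,3] length 3 -- new best
  Position 4 ('f'): window [1,4] length 4 -- new best
  Position 5 ('h'): window [1,5] length 5 -- new best
  Position 6 ('a'): repeat (last at 1), move window start to 2
  Position 6 ('a'): window [2,6] length 5
  Position 7 ('g'): repeat (last at 3), move window start to 4
  Position 7 ('g'): window [4,7] length 4
  Position 8 ('d'): window [4,8] length 5
  Position 9 ('b'): window [4,9] length 6 -- new best
  Position 10 ('f'): repeat (last at 4), move window start to 5
  Position 10 ('f'): window [5,10] length 6
Longest substring with no repeats: "fhagdb" with length 6

6


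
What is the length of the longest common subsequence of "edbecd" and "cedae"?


LCS of "edbecd" and "cedae"
DP table:
           c    e    d    a    e
      0    0    0    0    0    0
  e   0    0    1    1    1    1
  d   0    0    1    2    2    2
  b   0    0    1    2    2    2
  e   0    0    1    2    2    3
  c   0    1    1    2    2    3
  d   0    1    1    2    2    3
LCS length = dp[6][5] = 3

3


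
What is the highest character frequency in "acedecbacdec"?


Input: acedecbacdec
Character counts:
  'a': 2
  'b': 1
  'c': 4
  'd': 2
  'e': 3
Maximum frequency: 4

4


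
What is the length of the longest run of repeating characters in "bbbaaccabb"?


Input: "bbbaaccabb"
Scanning for longest run:
  Position 1 ('b'): continues run of 'b', length=2
  Position 2 ('b'): continues run of 'b', length=3
  Position 3 ('a'): new char, reset run to 1
  Position 4 ('a'): continues run of 'a', length=2
  Position 5 ('c'): new char, reset run to 1
  Position 6 ('c'): continues run of 'c', length=2
  Position 7 ('a'): new char, reset run to 1
  Position 8 ('b'): new char, reset run to 1
  Position 9 ('b'): continues run of 'b', length=2
Longest run: 'b' with length 3

3


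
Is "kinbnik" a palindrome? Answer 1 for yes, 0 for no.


Input: kinbnik
Reversed: kinbnik
  Compare pos 0 ('k') with pos 6 ('k'): match
  Compare pos 1 ('i') with pos 5 ('i'): match
  Compare pos 2 ('n') with pos 4 ('n'): match
Result: palindrome

1


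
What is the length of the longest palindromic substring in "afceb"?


Input: "afceb"
Checking substrings for palindromes:
  No multi-char palindromic substrings found
Longest palindromic substring: "a" with length 1

1


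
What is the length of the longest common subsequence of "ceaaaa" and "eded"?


LCS of "ceaaaa" and "eded"
DP table:
           e    d    e    d
      0    0    0    0    0
  c   0    0    0    0    0
  e   0    1    1    1    1
  a   0    1    1    1    1
  a   0    1    1    1    1
  a   0    1    1    1    1
  a   0    1    1    1    1
LCS length = dp[6][4] = 1

1


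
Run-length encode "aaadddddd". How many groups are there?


Input: aaadddddd
Scanning for consecutive runs:
  Group 1: 'a' x 3 (positions 0-2)
  Group 2: 'd' x 6 (positions 3-8)
Total groups: 2

2


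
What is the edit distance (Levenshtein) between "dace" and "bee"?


Computing edit distance: "dace" -> "bee"
DP table:
           b    e    e
      0    1    2    3
  d   1    1    2    3
  a   2    2    2    3
  c   3    3    3    3
  e   4    4    3    3
Edit distance = dp[4][3] = 3

3


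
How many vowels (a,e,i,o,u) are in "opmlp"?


Input: opmlp
Checking each character:
  'o' at position 0: vowel (running total: 1)
  'p' at position 1: consonant
  'm' at position 2: consonant
  'l' at position 3: consonant
  'p' at position 4: consonant
Total vowels: 1

1


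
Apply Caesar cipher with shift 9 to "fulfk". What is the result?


Caesar cipher: shift "fulfk" by 9
  'f' (pos 5) + 9 = pos 14 = 'o'
  'u' (pos 20) + 9 = pos 3 = 'd'
  'l' (pos 11) + 9 = pos 20 = 'u'
  'f' (pos 5) + 9 = pos 14 = 'o'
  'k' (pos 10) + 9 = pos 19 = 't'
Result: oduot

oduot


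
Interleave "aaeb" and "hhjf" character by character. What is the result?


Interleaving "aaeb" and "hhjf":
  Position 0: 'a' from first, 'h' from second => "ah"
  Position 1: 'a' from first, 'h' from second => "ah"
  Position 2: 'e' from first, 'j' from second => "ej"
  Position 3: 'b' from first, 'f' from second => "bf"
Result: ahahejbf

ahahejbf


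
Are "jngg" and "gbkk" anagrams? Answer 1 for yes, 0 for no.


Strings: "jngg", "gbkk"
Sorted first:  ggjn
Sorted second: bgkk
Differ at position 0: 'g' vs 'b' => not anagrams

0


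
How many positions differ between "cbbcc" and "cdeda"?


Comparing "cbbcc" and "cdeda" position by position:
  Position 0: 'c' vs 'c' => same
  Position 1: 'b' vs 'd' => DIFFER
  Position 2: 'b' vs 'e' => DIFFER
  Position 3: 'c' vs 'd' => DIFFER
  Position 4: 'c' vs 'a' => DIFFER
Positions that differ: 4

4


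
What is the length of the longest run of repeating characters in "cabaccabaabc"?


Input: "cabaccabaabc"
Scanning for longest run:
  Position 1 ('a'): new char, reset run to 1
  Position 2 ('b'): new char, reset run to 1
  Position 3 ('a'): new char, reset run to 1
  Position 4 ('c'): new char, reset run to 1
  Position 5 ('c'): continues run of 'c', length=2
  Position 6 ('a'): new char, reset run to 1
  Position 7 ('b'): new char, reset run to 1
  Position 8 ('a'): new char, reset run to 1
  Position 9 ('a'): continues run of 'a', length=2
  Position 10 ('b'): new char, reset run to 1
  Position 11 ('c'): new char, reset run to 1
Longest run: 'c' with length 2

2


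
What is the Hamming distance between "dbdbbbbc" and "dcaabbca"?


Comparing "dbdbbbbc" and "dcaabbca" position by position:
  Position 0: 'd' vs 'd' => same
  Position 1: 'b' vs 'c' => differ
  Position 2: 'd' vs 'a' => differ
  Position 3: 'b' vs 'a' => differ
  Position 4: 'b' vs 'b' => same
  Position 5: 'b' vs 'b' => same
  Position 6: 'b' vs 'c' => differ
  Position 7: 'c' vs 'a' => differ
Total differences (Hamming distance): 5

5


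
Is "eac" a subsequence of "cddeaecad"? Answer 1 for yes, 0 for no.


Check if "eac" is a subsequence of "cddeaecad"
Greedy scan:
  Position 0 ('c'): no match needed
  Position 1 ('d'): no match needed
  Position 2 ('d'): no match needed
  Position 3 ('e'): matches sub[0] = 'e'
  Position 4 ('a'): matches sub[1] = 'a'
  Position 5 ('e'): no match needed
  Position 6 ('c'): matches sub[2] = 'c'
  Position 7 ('a'): no match needed
  Position 8 ('d'): no match needed
All 3 characters matched => is a subsequence

1


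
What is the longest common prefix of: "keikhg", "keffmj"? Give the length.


Words: keikhg, keffmj
  Position 0: all 'k' => match
  Position 1: all 'e' => match
  Position 2: ('i', 'f') => mismatch, stop
LCP = "ke" (length 2)

2


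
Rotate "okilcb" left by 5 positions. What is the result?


Input: "okilcb", rotate left by 5
First 5 characters: "okilc"
Remaining characters: "b"
Concatenate remaining + first: "b" + "okilc" = "bokilc"

bokilc


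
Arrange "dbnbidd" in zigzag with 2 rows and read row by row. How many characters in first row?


Zigzag "dbnbidd" into 2 rows:
Placing characters:
  'd' => row 0
  'b' => row 1
  'n' => row 0
  'b' => row 1
  'i' => row 0
  'd' => row 1
  'd' => row 0
Rows:
  Row 0: "dnid"
  Row 1: "bbd"
First row length: 4

4


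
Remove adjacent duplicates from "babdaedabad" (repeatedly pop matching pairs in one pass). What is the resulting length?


Input: babdaedabad
Stack-based adjacent duplicate removal:
  Read 'b': push. Stack: b
  Read 'a': push. Stack: ba
  Read 'b': push. Stack: bab
  Read 'd': push. Stack: babd
  Read 'a': push. Stack: babda
  Read 'e': push. Stack: babdae
  Read 'd': push. Stack: babdaed
  Read 'a': push. Stack: babdaeda
  Read 'b': push. Stack: babdaedab
  Read 'a': push. Stack: babdaedaba
  Read 'd': push. Stack: babdaedabad
Final stack: "babdaedabad" (length 11)

11


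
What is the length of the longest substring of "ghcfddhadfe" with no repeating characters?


Input: "ghcfddhadfe"
Sliding window (track last position of each char):
  Position 0 ('g'): window [0,0] length 1 -- new best
  Position 1 ('h'): window [0,1] length 2 -- new best
  Position 2 ('c'): window [0,2] length 3 -- new best
  Position 3 ('f'): window [0,3] length 4 -- new best
  Position 4 ('d'): window [0,4] length 5 -- new best
  Position 5 ('d'): repeat (last at 4), move window start to 5
  Position 5 ('d'): window [5,5] length 1
  Position 6 ('h'): window [5,6] length 2
  Position 7 ('a'): window [5,7] length 3
  Position 8 ('d'): repeat (last at 5), move window start to 6
  Position 8 ('d'): window [6,8] length 3
  Position 9 ('f'): window [6,9] length 4
  Position 10 ('e'): window [6,10] length 5
Longest substring with no repeats: "ghcfd" with length 5

5


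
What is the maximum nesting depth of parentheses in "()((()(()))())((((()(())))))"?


Input: "()((()(()))())((((()(())))))"
Tracking depth:
  Position 0 '(': depth becomes 1
  Position 1 ')': depth becomes 0
  Position 2 '(': depth becomes 1
  Position 3 '(': depth becomes 2
  Position 4 '(': depth becomes 3
  Position 5 ')': depth becomes 2
  Position 6 '(': depth becomes 3
  Position 7 '(': depth becomes 4
  Position 8 ')': depth becomes 3
  Position 9 ')': depth becomes 2
  Position 10 ')': depth becomes 1
  Position 11 '(': depth becomes 2
  Position 12 ')': depth becomes 1
  Position 13 ')': depth becomes 0
  Position 14 '(': depth becomes 1
  Position 15 '(': depth becomes 2
  Position 16 '(': depth becomes 3
  Position 17 '(': depth becomes 4
  Position 18 '(': depth becomes 5
  Position 19 ')': depth becomes 4
  Position 20 '(': depth becomes 5
  Position 21 '(': depth becomes 6
  Position 22 ')': depth becomes 5
  Position 23 ')': depth becomes 4
  Position 24 ')': depth becomes 3
  Position 25 ')': depth becomes 2
  Position 26 ')': depth becomes 1
  Position 27 ')': depth becomes 0
Maximum depth reached: 6

6


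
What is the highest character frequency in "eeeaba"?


Input: eeeaba
Character counts:
  'a': 2
  'b': 1
  'e': 3
Maximum frequency: 3

3


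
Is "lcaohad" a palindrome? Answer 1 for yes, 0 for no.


Input: lcaohad
Reversed: dahoacl
  Compare pos 0 ('l') with pos 6 ('d'): MISMATCH
  Compare pos 1 ('c') with pos 5 ('a'): MISMATCH
  Compare pos 2 ('a') with pos 4 ('h'): MISMATCH
Result: not a palindrome

0


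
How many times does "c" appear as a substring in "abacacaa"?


Searching for "c" in "abacacaa"
Scanning each position:
  Position 0: "a" => no
  Position 1: "b" => no
  Position 2: "a" => no
  Position 3: "c" => MATCH
  Position 4: "a" => no
  Position 5: "c" => MATCH
  Position 6: "a" => no
  Position 7: "a" => no
Total occurrences: 2

2


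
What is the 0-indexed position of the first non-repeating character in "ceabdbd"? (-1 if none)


Input: ceabdbd
Character frequencies:
  'a': 1
  'b': 2
  'c': 1
  'd': 2
  'e': 1
Scanning left to right for freq == 1:
  Position 0 ('c'): unique! => answer = 0

0


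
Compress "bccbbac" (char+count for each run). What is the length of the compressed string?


Input: bccbbac
Runs:
  'b' x 1 => "b1"
  'c' x 2 => "c2"
  'b' x 2 => "b2"
  'a' x 1 => "a1"
  'c' x 1 => "c1"
Compressed: "b1c2b2a1c1"
Compressed length: 10

10


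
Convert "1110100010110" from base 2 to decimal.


Input: "1110100010110" in base 2
Positional expansion:
  Digit '1' (value 1) x 2^12 = 4096
  Digit '1' (value 1) x 2^11 = 2048
  Digit '1' (value 1) x 2^10 = 1024
  Digit '0' (value 0) x 2^9 = 0
  Digit '1' (value 1) x 2^8 = 256
  Digit '0' (value 0) x 2^7 = 0
  Digit '0' (value 0) x 2^6 = 0
  Digit '0' (value 0) x 2^5 = 0
  Digit '1' (value 1) x 2^4 = 16
  Digit '0' (value 0) x 2^3 = 0
  Digit '1' (value 1) x 2^2 = 4
  Digit '1' (value 1) x 2^1 = 2
  Digit '0' (value 0) x 2^0 = 0
Sum = 7446

7446


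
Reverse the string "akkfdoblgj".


Input: akkfdoblgj
Reading characters right to left:
  Position 9: 'j'
  Position 8: 'g'
  Position 7: 'l'
  Position 6: 'b'
  Position 5: 'o'
  Position 4: 'd'
  Position 3: 'f'
  Position 2: 'k'
  Position 1: 'k'
  Position 0: 'a'
Reversed: jglbodfkka

jglbodfkka


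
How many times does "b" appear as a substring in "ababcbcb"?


Searching for "b" in "ababcbcb"
Scanning each position:
  Position 0: "a" => no
  Position 1: "b" => MATCH
  Position 2: "a" => no
  Position 3: "b" => MATCH
  Position 4: "c" => no
  Position 5: "b" => MATCH
  Position 6: "c" => no
  Position 7: "b" => MATCH
Total occurrences: 4

4


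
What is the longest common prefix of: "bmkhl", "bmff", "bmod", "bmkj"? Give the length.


Words: bmkhl, bmff, bmod, bmkj
  Position 0: all 'b' => match
  Position 1: all 'm' => match
  Position 2: ('k', 'f', 'o', 'k') => mismatch, stop
LCP = "bm" (length 2)

2


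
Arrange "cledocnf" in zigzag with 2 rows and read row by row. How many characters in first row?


Zigzag "cledocnf" into 2 rows:
Placing characters:
  'c' => row 0
  'l' => row 1
  'e' => row 0
  'd' => row 1
  'o' => row 0
  'c' => row 1
  'n' => row 0
  'f' => row 1
Rows:
  Row 0: "ceon"
  Row 1: "ldcf"
First row length: 4

4


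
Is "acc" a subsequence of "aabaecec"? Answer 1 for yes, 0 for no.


Check if "acc" is a subsequence of "aabaecec"
Greedy scan:
  Position 0 ('a'): matches sub[0] = 'a'
  Position 1 ('a'): no match needed
  Position 2 ('b'): no match needed
  Position 3 ('a'): no match needed
  Position 4 ('e'): no match needed
  Position 5 ('c'): matches sub[1] = 'c'
  Position 6 ('e'): no match needed
  Position 7 ('c'): matches sub[2] = 'c'
All 3 characters matched => is a subsequence

1


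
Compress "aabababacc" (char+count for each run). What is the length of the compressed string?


Input: aabababacc
Runs:
  'a' x 2 => "a2"
  'b' x 1 => "b1"
  'a' x 1 => "a1"
  'b' x 1 => "b1"
  'a' x 1 => "a1"
  'b' x 1 => "b1"
  'a' x 1 => "a1"
  'c' x 2 => "c2"
Compressed: "a2b1a1b1a1b1a1c2"
Compressed length: 16

16


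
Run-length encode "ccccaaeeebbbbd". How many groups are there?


Input: ccccaaeeebbbbd
Scanning for consecutive runs:
  Group 1: 'c' x 4 (positions 0-3)
  Group 2: 'a' x 2 (positions 4-5)
  Group 3: 'e' x 3 (positions 6-8)
  Group 4: 'b' x 4 (positions 9-12)
  Group 5: 'd' x 1 (positions 13-13)
Total groups: 5

5


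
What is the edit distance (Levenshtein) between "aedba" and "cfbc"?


Computing edit distance: "aedba" -> "cfbc"
DP table:
           c    f    b    c
      0    1    2    3    4
  a   1    1    2    3    4
  e   2    2    2    3    4
  d   3    3    3    3    4
  b   4    4    4    3    4
  a   5    5    5    4    4
Edit distance = dp[5][4] = 4

4


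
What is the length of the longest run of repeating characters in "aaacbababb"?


Input: "aaacbababb"
Scanning for longest run:
  Position 1 ('a'): continues run of 'a', length=2
  Position 2 ('a'): continues run of 'a', length=3
  Position 3 ('c'): new char, reset run to 1
  Position 4 ('b'): new char, reset run to 1
  Position 5 ('a'): new char, reset run to 1
  Position 6 ('b'): new char, reset run to 1
  Position 7 ('a'): new char, reset run to 1
  Position 8 ('b'): new char, reset run to 1
  Position 9 ('b'): continues run of 'b', length=2
Longest run: 'a' with length 3

3


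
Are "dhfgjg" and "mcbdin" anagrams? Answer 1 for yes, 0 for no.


Strings: "dhfgjg", "mcbdin"
Sorted first:  dfgghj
Sorted second: bcdimn
Differ at position 0: 'd' vs 'b' => not anagrams

0


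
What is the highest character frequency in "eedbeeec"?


Input: eedbeeec
Character counts:
  'b': 1
  'c': 1
  'd': 1
  'e': 5
Maximum frequency: 5

5


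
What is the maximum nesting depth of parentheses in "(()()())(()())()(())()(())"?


Input: "(()()())(()())()(())()(())"
Tracking depth:
  Position 0 '(': depth becomes 1
  Position 1 '(': depth becomes 2
  Position 2 ')': depth becomes 1
  Position 3 '(': depth becomes 2
  Position 4 ')': depth becomes 1
  Position 5 '(': depth becomes 2
  Position 6 ')': depth becomes 1
  Position 7 ')': depth becomes 0
  Position 8 '(': depth becomes 1
  Position 9 '(': depth becomes 2
  Position 10 ')': depth becomes 1
  Position 11 '(': depth becomes 2
  Position 12 ')': depth becomes 1
  Position 13 ')': depth becomes 0
  Position 14 '(': depth becomes 1
  Position 15 ')': depth becomes 0
  Position 16 '(': depth becomes 1
  Position 17 '(': depth becomes 2
  Position 18 ')': depth becomes 1
  Position 19 ')': depth becomes 0
  Position 20 '(': depth becomes 1
  Position 21 ')': depth becomes 0
  Position 22 '(': depth becomes 1
  Position 23 '(': depth becomes 2
  Position 24 ')': depth becomes 1
  Position 25 ')': depth becomes 0
Maximum depth reached: 2

2


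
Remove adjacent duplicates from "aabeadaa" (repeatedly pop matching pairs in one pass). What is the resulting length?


Input: aabeadaa
Stack-based adjacent duplicate removal:
  Read 'a': push. Stack: a
  Read 'a': matches stack top 'a' => pop. Stack: (empty)
  Read 'b': push. Stack: b
  Read 'e': push. Stack: be
  Read 'a': push. Stack: bea
  Read 'd': push. Stack: bead
  Read 'a': push. Stack: beada
  Read 'a': matches stack top 'a' => pop. Stack: bead
Final stack: "bead" (length 4)

4


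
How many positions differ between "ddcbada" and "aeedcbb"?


Comparing "ddcbada" and "aeedcbb" position by position:
  Position 0: 'd' vs 'a' => DIFFER
  Position 1: 'd' vs 'e' => DIFFER
  Position 2: 'c' vs 'e' => DIFFER
  Position 3: 'b' vs 'd' => DIFFER
  Position 4: 'a' vs 'c' => DIFFER
  Position 5: 'd' vs 'b' => DIFFER
  Position 6: 'a' vs 'b' => DIFFER
Positions that differ: 7

7


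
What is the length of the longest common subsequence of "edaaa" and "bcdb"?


LCS of "edaaa" and "bcdb"
DP table:
           b    c    d    b
      0    0    0    0    0
  e   0    0    0    0    0
  d   0    0    0    1    1
  a   0    0    0    1    1
  a   0    0    0    1    1
  a   0    0    0    1    1
LCS length = dp[5][4] = 1

1


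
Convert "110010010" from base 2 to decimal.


Input: "110010010" in base 2
Positional expansion:
  Digit '1' (value 1) x 2^8 = 256
  Digit '1' (value 1) x 2^7 = 128
  Digit '0' (value 0) x 2^6 = 0
  Digit '0' (value 0) x 2^5 = 0
  Digit '1' (value 1) x 2^4 = 16
  Digit '0' (value 0) x 2^3 = 0
  Digit '0' (value 0) x 2^2 = 0
  Digit '1' (value 1) x 2^1 = 2
  Digit '0' (value 0) x 2^0 = 0
Sum = 402

402


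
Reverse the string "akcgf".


Input: akcgf
Reading characters right to left:
  Position 4: 'f'
  Position 3: 'g'
  Position 2: 'c'
  Position 1: 'k'
  Position 0: 'a'
Reversed: fgcka

fgcka


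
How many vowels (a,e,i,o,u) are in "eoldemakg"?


Input: eoldemakg
Checking each character:
  'e' at position 0: vowel (running total: 1)
  'o' at position 1: vowel (running total: 2)
  'l' at position 2: consonant
  'd' at position 3: consonant
  'e' at position 4: vowel (running total: 3)
  'm' at position 5: consonant
  'a' at position 6: vowel (running total: 4)
  'k' at position 7: consonant
  'g' at position 8: consonant
Total vowels: 4

4


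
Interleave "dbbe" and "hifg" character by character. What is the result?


Interleaving "dbbe" and "hifg":
  Position 0: 'd' from first, 'h' from second => "dh"
  Position 1: 'b' from first, 'i' from second => "bi"
  Position 2: 'b' from first, 'f' from second => "bf"
  Position 3: 'e' from first, 'g' from second => "eg"
Result: dhbibfeg

dhbibfeg


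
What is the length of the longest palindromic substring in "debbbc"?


Input: "debbbc"
Checking substrings for palindromes:
  [2:5] "bbb" (len 3) => palindrome
  [2:4] "bb" (len 2) => palindrome
  [3:5] "bb" (len 2) => palindrome
Longest palindromic substring: "bbb" with length 3

3


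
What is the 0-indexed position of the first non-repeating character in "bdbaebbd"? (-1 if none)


Input: bdbaebbd
Character frequencies:
  'a': 1
  'b': 4
  'd': 2
  'e': 1
Scanning left to right for freq == 1:
  Position 0 ('b'): freq=4, skip
  Position 1 ('d'): freq=2, skip
  Position 2 ('b'): freq=4, skip
  Position 3 ('a'): unique! => answer = 3

3


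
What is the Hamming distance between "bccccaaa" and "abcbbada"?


Comparing "bccccaaa" and "abcbbada" position by position:
  Position 0: 'b' vs 'a' => differ
  Position 1: 'c' vs 'b' => differ
  Position 2: 'c' vs 'c' => same
  Position 3: 'c' vs 'b' => differ
  Position 4: 'c' vs 'b' => differ
  Position 5: 'a' vs 'a' => same
  Position 6: 'a' vs 'd' => differ
  Position 7: 'a' vs 'a' => same
Total differences (Hamming distance): 5

5


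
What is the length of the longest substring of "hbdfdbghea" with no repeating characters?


Input: "hbdfdbghea"
Sliding window (track last position of each char):
  Position 0 ('h'): window [0,0] length 1 -- new best
  Position 1 ('b'): window [0,1] length 2 -- new best
  Position 2 ('d'): window [0,2] length 3 -- new best
  Position 3 ('f'): window [0,3] length 4 -- new best
  Position 4 ('d'): repeat (last at 2), move window start to 3
  Position 4 ('d'): window [3,4] length 2
  Position 5 ('b'): window [3,5] length 3
  Position 6 ('g'): window [3,6] length 4
  Position 7 ('h'): window [3,7] length 5 -- new best
  Position 8 ('e'): window [3,8] length 6 -- new best
  Position 9 ('a'): window [3,9] length 7 -- new best
Longest substring with no repeats: "fdbghea" with length 7

7


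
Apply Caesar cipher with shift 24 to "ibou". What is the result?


Caesar cipher: shift "ibou" by 24
  'i' (pos 8) + 24 = pos 6 = 'g'
  'b' (pos 1) + 24 = pos 25 = 'z'
  'o' (pos 14) + 24 = pos 12 = 'm'
  'u' (pos 20) + 24 = pos 18 = 's'
Result: gzms

gzms


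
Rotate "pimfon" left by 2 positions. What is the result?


Input: "pimfon", rotate left by 2
First 2 characters: "pi"
Remaining characters: "mfon"
Concatenate remaining + first: "mfon" + "pi" = "mfonpi"

mfonpi


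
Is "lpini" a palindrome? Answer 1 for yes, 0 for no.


Input: lpini
Reversed: inipl
  Compare pos 0 ('l') with pos 4 ('i'): MISMATCH
  Compare pos 1 ('p') with pos 3 ('n'): MISMATCH
Result: not a palindrome

0


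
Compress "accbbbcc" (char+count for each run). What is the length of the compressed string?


Input: accbbbcc
Runs:
  'a' x 1 => "a1"
  'c' x 2 => "c2"
  'b' x 3 => "b3"
  'c' x 2 => "c2"
Compressed: "a1c2b3c2"
Compressed length: 8

8


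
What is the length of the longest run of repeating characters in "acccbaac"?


Input: "acccbaac"
Scanning for longest run:
  Position 1 ('c'): new char, reset run to 1
  Position 2 ('c'): continues run of 'c', length=2
  Position 3 ('c'): continues run of 'c', length=3
  Position 4 ('b'): new char, reset run to 1
  Position 5 ('a'): new char, reset run to 1
  Position 6 ('a'): continues run of 'a', length=2
  Position 7 ('c'): new char, reset run to 1
Longest run: 'c' with length 3

3


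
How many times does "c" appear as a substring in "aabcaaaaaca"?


Searching for "c" in "aabcaaaaaca"
Scanning each position:
  Position 0: "a" => no
  Position 1: "a" => no
  Position 2: "b" => no
  Position 3: "c" => MATCH
  Position 4: "a" => no
  Position 5: "a" => no
  Position 6: "a" => no
  Position 7: "a" => no
  Position 8: "a" => no
  Position 9: "c" => MATCH
  Position 10: "a" => no
Total occurrences: 2

2


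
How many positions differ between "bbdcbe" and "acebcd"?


Comparing "bbdcbe" and "acebcd" position by position:
  Position 0: 'b' vs 'a' => DIFFER
  Position 1: 'b' vs 'c' => DIFFER
  Position 2: 'd' vs 'e' => DIFFER
  Position 3: 'c' vs 'b' => DIFFER
  Position 4: 'b' vs 'c' => DIFFER
  Position 5: 'e' vs 'd' => DIFFER
Positions that differ: 6

6


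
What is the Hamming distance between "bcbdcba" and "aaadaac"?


Comparing "bcbdcba" and "aaadaac" position by position:
  Position 0: 'b' vs 'a' => differ
  Position 1: 'c' vs 'a' => differ
  Position 2: 'b' vs 'a' => differ
  Position 3: 'd' vs 'd' => same
  Position 4: 'c' vs 'a' => differ
  Position 5: 'b' vs 'a' => differ
  Position 6: 'a' vs 'c' => differ
Total differences (Hamming distance): 6

6


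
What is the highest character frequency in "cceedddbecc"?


Input: cceedddbecc
Character counts:
  'b': 1
  'c': 4
  'd': 3
  'e': 3
Maximum frequency: 4

4


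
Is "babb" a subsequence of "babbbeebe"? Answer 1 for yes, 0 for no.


Check if "babb" is a subsequence of "babbbeebe"
Greedy scan:
  Position 0 ('b'): matches sub[0] = 'b'
  Position 1 ('a'): matches sub[1] = 'a'
  Position 2 ('b'): matches sub[2] = 'b'
  Position 3 ('b'): matches sub[3] = 'b'
  Position 4 ('b'): no match needed
  Position 5 ('e'): no match needed
  Position 6 ('e'): no match needed
  Position 7 ('b'): no match needed
  Position 8 ('e'): no match needed
All 4 characters matched => is a subsequence

1


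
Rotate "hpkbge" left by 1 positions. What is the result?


Input: "hpkbge", rotate left by 1
First 1 characters: "h"
Remaining characters: "pkbge"
Concatenate remaining + first: "pkbge" + "h" = "pkbgeh"

pkbgeh


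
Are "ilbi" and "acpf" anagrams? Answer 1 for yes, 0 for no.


Strings: "ilbi", "acpf"
Sorted first:  biil
Sorted second: acfp
Differ at position 0: 'b' vs 'a' => not anagrams

0


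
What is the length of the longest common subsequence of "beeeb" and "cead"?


LCS of "beeeb" and "cead"
DP table:
           c    e    a    d
      0    0    0    0    0
  b   0    0    0    0    0
  e   0    0    1    1    1
  e   0    0    1    1    1
  e   0    0    1    1    1
  b   0    0    1    1    1
LCS length = dp[5][4] = 1

1


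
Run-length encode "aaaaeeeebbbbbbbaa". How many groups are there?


Input: aaaaeeeebbbbbbbaa
Scanning for consecutive runs:
  Group 1: 'a' x 4 (positions 0-3)
  Group 2: 'e' x 4 (positions 4-7)
  Group 3: 'b' x 7 (positions 8-14)
  Group 4: 'a' x 2 (positions 15-16)
Total groups: 4

4


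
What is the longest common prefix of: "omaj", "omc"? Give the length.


Words: omaj, omc
  Position 0: all 'o' => match
  Position 1: all 'm' => match
  Position 2: ('a', 'c') => mismatch, stop
LCP = "om" (length 2)

2


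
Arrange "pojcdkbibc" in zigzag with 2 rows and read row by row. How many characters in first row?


Zigzag "pojcdkbibc" into 2 rows:
Placing characters:
  'p' => row 0
  'o' => row 1
  'j' => row 0
  'c' => row 1
  'd' => row 0
  'k' => row 1
  'b' => row 0
  'i' => row 1
  'b' => row 0
  'c' => row 1
Rows:
  Row 0: "pjdbb"
  Row 1: "ockic"
First row length: 5

5


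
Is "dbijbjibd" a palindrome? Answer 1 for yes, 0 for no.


Input: dbijbjibd
Reversed: dbijbjibd
  Compare pos 0 ('d') with pos 8 ('d'): match
  Compare pos 1 ('b') with pos 7 ('b'): match
  Compare pos 2 ('i') with pos 6 ('i'): match
  Compare pos 3 ('j') with pos 5 ('j'): match
Result: palindrome

1


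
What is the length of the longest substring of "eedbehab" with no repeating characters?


Input: "eedbehab"
Sliding window (track last position of each char):
  Position 0 ('e'): window [0,0] length 1 -- new best
  Position 1 ('e'): repeat (last at 0), move window start to 1
  Position 1 ('e'): window [1,1] length 1
  Position 2 ('d'): window [1,2] length 2 -- new best
  Position 3 ('b'): window [1,3] length 3 -- new best
  Position 4 ('e'): repeat (last at 1), move window start to 2
  Position 4 ('e'): window [2,4] length 3
  Position 5 ('h'): window [2,5] length 4 -- new best
  Position 6 ('a'): window [2,6] length 5 -- new best
  Position 7 ('b'): repeat (last at 3), move window start to 4
  Position 7 ('b'): window [4,7] length 4
Longest substring with no repeats: "dbeha" with length 5

5


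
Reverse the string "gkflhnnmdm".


Input: gkflhnnmdm
Reading characters right to left:
  Position 9: 'm'
  Position 8: 'd'
  Position 7: 'm'
  Position 6: 'n'
  Position 5: 'n'
  Position 4: 'h'
  Position 3: 'l'
  Position 2: 'f'
  Position 1: 'k'
  Position 0: 'g'
Reversed: mdmnnhlfkg

mdmnnhlfkg


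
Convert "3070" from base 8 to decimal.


Input: "3070" in base 8
Positional expansion:
  Digit '3' (value 3) x 8^3 = 1536
  Digit '0' (value 0) x 8^2 = 0
  Digit '7' (value 7) x 8^1 = 56
  Digit '0' (value 0) x 8^0 = 0
Sum = 1592

1592


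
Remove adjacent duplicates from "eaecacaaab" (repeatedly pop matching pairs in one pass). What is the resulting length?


Input: eaecacaaab
Stack-based adjacent duplicate removal:
  Read 'e': push. Stack: e
  Read 'a': push. Stack: ea
  Read 'e': push. Stack: eae
  Read 'c': push. Stack: eaec
  Read 'a': push. Stack: eaeca
  Read 'c': push. Stack: eaecac
  Read 'a': push. Stack: eaecaca
  Read 'a': matches stack top 'a' => pop. Stack: eaecac
  Read 'a': push. Stack: eaecaca
  Read 'b': push. Stack: eaecacab
Final stack: "eaecacab" (length 8)

8


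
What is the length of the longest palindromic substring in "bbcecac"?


Input: "bbcecac"
Checking substrings for palindromes:
  [2:5] "cec" (len 3) => palindrome
  [4:7] "cac" (len 3) => palindrome
  [0:2] "bb" (len 2) => palindrome
Longest palindromic substring: "cec" with length 3

3


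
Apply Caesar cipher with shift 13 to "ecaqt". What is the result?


Caesar cipher: shift "ecaqt" by 13
  'e' (pos 4) + 13 = pos 17 = 'r'
  'c' (pos 2) + 13 = pos 15 = 'p'
  'a' (pos 0) + 13 = pos 13 = 'n'
  'q' (pos 16) + 13 = pos 3 = 'd'
  't' (pos 19) + 13 = pos 6 = 'g'
Result: rpndg

rpndg


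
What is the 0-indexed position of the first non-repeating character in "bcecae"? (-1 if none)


Input: bcecae
Character frequencies:
  'a': 1
  'b': 1
  'c': 2
  'e': 2
Scanning left to right for freq == 1:
  Position 0 ('b'): unique! => answer = 0

0


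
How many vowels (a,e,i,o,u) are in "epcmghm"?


Input: epcmghm
Checking each character:
  'e' at position 0: vowel (running total: 1)
  'p' at position 1: consonant
  'c' at position 2: consonant
  'm' at position 3: consonant
  'g' at position 4: consonant
  'h' at position 5: consonant
  'm' at position 6: consonant
Total vowels: 1

1


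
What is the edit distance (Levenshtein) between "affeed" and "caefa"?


Computing edit distance: "affeed" -> "caefa"
DP table:
           c    a    e    f    a
      0    1    2    3    4    5
  a   1    1    1    2    3    4
  f   2    2    2    2    2    3
  f   3    3    3    3    2    3
  e   4    4    4    3    3    3
  e   5    5    5    4    4    4
  d   6    6    6    5    5    5
Edit distance = dp[6][5] = 5

5


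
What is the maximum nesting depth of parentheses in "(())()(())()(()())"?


Input: "(())()(())()(()())"
Tracking depth:
  Position 0 '(': depth becomes 1
  Position 1 '(': depth becomes 2
  Position 2 ')': depth becomes 1
  Position 3 ')': depth becomes 0
  Position 4 '(': depth becomes 1
  Position 5 ')': depth becomes 0
  Position 6 '(': depth becomes 1
  Position 7 '(': depth becomes 2
  Position 8 ')': depth becomes 1
  Position 9 ')': depth becomes 0
  Position 10 '(': depth becomes 1
  Position 11 ')': depth becomes 0
  Position 12 '(': depth becomes 1
  Position 13 '(': depth becomes 2
  Position 14 ')': depth becomes 1
  Position 15 '(': depth becomes 2
  Position 16 ')': depth becomes 1
  Position 17 ')': depth becomes 0
Maximum depth reached: 2

2


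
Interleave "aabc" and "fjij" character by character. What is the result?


Interleaving "aabc" and "fjij":
  Position 0: 'a' from first, 'f' from second => "af"
  Position 1: 'a' from first, 'j' from second => "aj"
  Position 2: 'b' from first, 'i' from second => "bi"
  Position 3: 'c' from first, 'j' from second => "cj"
Result: afajbicj

afajbicj


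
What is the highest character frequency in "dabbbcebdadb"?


Input: dabbbcebdadb
Character counts:
  'a': 2
  'b': 5
  'c': 1
  'd': 3
  'e': 1
Maximum frequency: 5

5


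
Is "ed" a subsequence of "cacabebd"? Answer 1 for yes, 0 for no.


Check if "ed" is a subsequence of "cacabebd"
Greedy scan:
  Position 0 ('c'): no match needed
  Position 1 ('a'): no match needed
  Position 2 ('c'): no match needed
  Position 3 ('a'): no match needed
  Position 4 ('b'): no match needed
  Position 5 ('e'): matches sub[0] = 'e'
  Position 6 ('b'): no match needed
  Position 7 ('d'): matches sub[1] = 'd'
All 2 characters matched => is a subsequence

1


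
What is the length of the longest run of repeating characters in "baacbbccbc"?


Input: "baacbbccbc"
Scanning for longest run:
  Position 1 ('a'): new char, reset run to 1
  Position 2 ('a'): continues run of 'a', length=2
  Position 3 ('c'): new char, reset run to 1
  Position 4 ('b'): new char, reset run to 1
  Position 5 ('b'): continues run of 'b', length=2
  Position 6 ('c'): new char, reset run to 1
  Position 7 ('c'): continues run of 'c', length=2
  Position 8 ('b'): new char, reset run to 1
  Position 9 ('c'): new char, reset run to 1
Longest run: 'a' with length 2

2


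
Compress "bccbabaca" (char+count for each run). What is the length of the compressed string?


Input: bccbabaca
Runs:
  'b' x 1 => "b1"
  'c' x 2 => "c2"
  'b' x 1 => "b1"
  'a' x 1 => "a1"
  'b' x 1 => "b1"
  'a' x 1 => "a1"
  'c' x 1 => "c1"
  'a' x 1 => "a1"
Compressed: "b1c2b1a1b1a1c1a1"
Compressed length: 16

16


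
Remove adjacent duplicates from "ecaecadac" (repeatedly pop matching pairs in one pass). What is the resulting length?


Input: ecaecadac
Stack-based adjacent duplicate removal:
  Read 'e': push. Stack: e
  Read 'c': push. Stack: ec
  Read 'a': push. Stack: eca
  Read 'e': push. Stack: ecae
  Read 'c': push. Stack: ecaec
  Read 'a': push. Stack: ecaeca
  Read 'd': push. Stack: ecaecad
  Read 'a': push. Stack: ecaecada
  Read 'c': push. Stack: ecaecadac
Final stack: "ecaecadac" (length 9)

9


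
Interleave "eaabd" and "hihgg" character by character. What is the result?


Interleaving "eaabd" and "hihgg":
  Position 0: 'e' from first, 'h' from second => "eh"
  Position 1: 'a' from first, 'i' from second => "ai"
  Position 2: 'a' from first, 'h' from second => "ah"
  Position 3: 'b' from first, 'g' from second => "bg"
  Position 4: 'd' from first, 'g' from second => "dg"
Result: ehaiahbgdg

ehaiahbgdg


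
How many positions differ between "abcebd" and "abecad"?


Comparing "abcebd" and "abecad" position by position:
  Position 0: 'a' vs 'a' => same
  Position 1: 'b' vs 'b' => same
  Position 2: 'c' vs 'e' => DIFFER
  Position 3: 'e' vs 'c' => DIFFER
  Position 4: 'b' vs 'a' => DIFFER
  Position 5: 'd' vs 'd' => same
Positions that differ: 3

3


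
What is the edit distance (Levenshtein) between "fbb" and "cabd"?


Computing edit distance: "fbb" -> "cabd"
DP table:
           c    a    b    d
      0    1    2    3    4
  f   1    1    2    3    4
  b   2    2    2    2    3
  b   3    3    3    2    3
Edit distance = dp[3][4] = 3

3


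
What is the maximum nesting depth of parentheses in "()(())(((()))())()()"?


Input: "()(())(((()))())()()"
Tracking depth:
  Position 0 '(': depth becomes 1
  Position 1 ')': depth becomes 0
  Position 2 '(': depth becomes 1
  Position 3 '(': depth becomes 2
  Position 4 ')': depth becomes 1
  Position 5 ')': depth becomes 0
  Position 6 '(': depth becomes 1
  Position 7 '(': depth becomes 2
  Position 8 '(': depth becomes 3
  Position 9 '(': depth becomes 4
  Position 10 ')': depth becomes 3
  Position 11 ')': depth becomes 2
  Position 12 ')': depth becomes 1
  Position 13 '(': depth becomes 2
  Position 14 ')': depth becomes 1
  Position 15 ')': depth becomes 0
  Position 16 '(': depth becomes 1
  Position 17 ')': depth becomes 0
  Position 18 '(': depth becomes 1
  Position 19 ')': depth becomes 0
Maximum depth reached: 4

4


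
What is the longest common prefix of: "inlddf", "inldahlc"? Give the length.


Words: inlddf, inldahlc
  Position 0: all 'i' => match
  Position 1: all 'n' => match
  Position 2: all 'l' => match
  Position 3: all 'd' => match
  Position 4: ('d', 'a') => mismatch, stop
LCP = "inld" (length 4)

4


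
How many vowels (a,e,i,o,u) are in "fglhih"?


Input: fglhih
Checking each character:
  'f' at position 0: consonant
  'g' at position 1: consonant
  'l' at position 2: consonant
  'h' at position 3: consonant
  'i' at position 4: vowel (running total: 1)
  'h' at position 5: consonant
Total vowels: 1

1


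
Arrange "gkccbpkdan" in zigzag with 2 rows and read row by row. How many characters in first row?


Zigzag "gkccbpkdan" into 2 rows:
Placing characters:
  'g' => row 0
  'k' => row 1
  'c' => row 0
  'c' => row 1
  'b' => row 0
  'p' => row 1
  'k' => row 0
  'd' => row 1
  'a' => row 0
  'n' => row 1
Rows:
  Row 0: "gcbka"
  Row 1: "kcpdn"
First row length: 5

5


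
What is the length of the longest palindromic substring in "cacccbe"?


Input: "cacccbe"
Checking substrings for palindromes:
  [0:3] "cac" (len 3) => palindrome
  [2:5] "ccc" (len 3) => palindrome
  [2:4] "cc" (len 2) => palindrome
  [3:5] "cc" (len 2) => palindrome
Longest palindromic substring: "cac" with length 3

3


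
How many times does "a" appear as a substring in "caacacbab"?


Searching for "a" in "caacacbab"
Scanning each position:
  Position 0: "c" => no
  Position 1: "a" => MATCH
  Position 2: "a" => MATCH
  Position 3: "c" => no
  Position 4: "a" => MATCH
  Position 5: "c" => no
  Position 6: "b" => no
  Position 7: "a" => MATCH
  Position 8: "b" => no
Total occurrences: 4

4


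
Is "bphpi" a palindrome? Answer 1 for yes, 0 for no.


Input: bphpi
Reversed: iphpb
  Compare pos 0 ('b') with pos 4 ('i'): MISMATCH
  Compare pos 1 ('p') with pos 3 ('p'): match
Result: not a palindrome

0


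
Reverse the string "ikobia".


Input: ikobia
Reading characters right to left:
  Position 5: 'a'
  Position 4: 'i'
  Position 3: 'b'
  Position 2: 'o'
  Position 1: 'k'
  Position 0: 'i'
Reversed: aiboki

aiboki


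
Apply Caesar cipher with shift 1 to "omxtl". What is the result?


Caesar cipher: shift "omxtl" by 1
  'o' (pos 14) + 1 = pos 15 = 'p'
  'm' (pos 12) + 1 = pos 13 = 'n'
  'x' (pos 23) + 1 = pos 24 = 'y'
  't' (pos 19) + 1 = pos 20 = 'u'
  'l' (pos 11) + 1 = pos 12 = 'm'
Result: pnyum

pnyum


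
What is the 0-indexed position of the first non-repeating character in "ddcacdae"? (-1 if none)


Input: ddcacdae
Character frequencies:
  'a': 2
  'c': 2
  'd': 3
  'e': 1
Scanning left to right for freq == 1:
  Position 0 ('d'): freq=3, skip
  Position 1 ('d'): freq=3, skip
  Position 2 ('c'): freq=2, skip
  Position 3 ('a'): freq=2, skip
  Position 4 ('c'): freq=2, skip
  Position 5 ('d'): freq=3, skip
  Position 6 ('a'): freq=2, skip
  Position 7 ('e'): unique! => answer = 7

7


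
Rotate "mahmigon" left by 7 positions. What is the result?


Input: "mahmigon", rotate left by 7
First 7 characters: "mahmigo"
Remaining characters: "n"
Concatenate remaining + first: "n" + "mahmigo" = "nmahmigo"

nmahmigo


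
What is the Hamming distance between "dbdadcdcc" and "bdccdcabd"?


Comparing "dbdadcdcc" and "bdccdcabd" position by position:
  Position 0: 'd' vs 'b' => differ
  Position 1: 'b' vs 'd' => differ
  Position 2: 'd' vs 'c' => differ
  Position 3: 'a' vs 'c' => differ
  Position 4: 'd' vs 'd' => same
  Position 5: 'c' vs 'c' => same
  Position 6: 'd' vs 'a' => differ
  Position 7: 'c' vs 'b' => differ
  Position 8: 'c' vs 'd' => differ
Total differences (Hamming distance): 7

7


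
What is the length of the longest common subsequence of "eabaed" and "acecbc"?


LCS of "eabaed" and "acecbc"
DP table:
           a    c    e    c    b    c
      0    0    0    0    0    0    0
  e   0    0    0    1    1    1    1
  a   0    1    1    1    1    1    1
  b   0    1    1    1    1    2    2
  a   0    1    1    1    1    2    2
  e   0    1    1    2    2    2    2
  d   0    1    1    2    2    2    2
LCS length = dp[6][6] = 2

2


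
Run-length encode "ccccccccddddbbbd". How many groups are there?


Input: ccccccccddddbbbd
Scanning for consecutive runs:
  Group 1: 'c' x 8 (positions 0-7)
  Group 2: 'd' x 4 (positions 8-11)
  Group 3: 'b' x 3 (positions 12-14)
  Group 4: 'd' x 1 (positions 15-15)
Total groups: 4

4


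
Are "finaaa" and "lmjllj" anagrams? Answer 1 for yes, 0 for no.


Strings: "finaaa", "lmjllj"
Sorted first:  aaafin
Sorted second: jjlllm
Differ at position 0: 'a' vs 'j' => not anagrams

0


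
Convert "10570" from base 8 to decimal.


Input: "10570" in base 8
Positional expansion:
  Digit '1' (value 1) x 8^4 = 4096
  Digit '0' (value 0) x 8^3 = 0
  Digit '5' (value 5) x 8^2 = 320
  Digit '7' (value 7) x 8^1 = 56
  Digit '0' (value 0) x 8^0 = 0
Sum = 4472

4472
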